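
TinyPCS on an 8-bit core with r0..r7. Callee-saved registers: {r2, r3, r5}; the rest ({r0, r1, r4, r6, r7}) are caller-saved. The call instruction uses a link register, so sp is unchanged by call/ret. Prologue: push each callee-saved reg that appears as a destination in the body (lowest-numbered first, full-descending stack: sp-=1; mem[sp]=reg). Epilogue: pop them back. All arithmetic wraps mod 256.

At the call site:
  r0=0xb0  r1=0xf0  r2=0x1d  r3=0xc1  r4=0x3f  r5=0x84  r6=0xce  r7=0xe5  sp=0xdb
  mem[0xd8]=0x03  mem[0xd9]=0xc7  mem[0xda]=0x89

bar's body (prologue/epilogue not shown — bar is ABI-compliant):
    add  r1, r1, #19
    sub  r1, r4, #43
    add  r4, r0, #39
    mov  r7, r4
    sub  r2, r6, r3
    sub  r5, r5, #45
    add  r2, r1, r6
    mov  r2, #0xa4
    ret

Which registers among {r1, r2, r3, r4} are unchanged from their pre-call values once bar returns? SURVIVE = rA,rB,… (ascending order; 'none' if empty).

prologue: push r2 -> mem[0xda]=0x1d, sp=0xda
prologue: push r5 -> mem[0xd9]=0x84, sp=0xd9
body[0] add  r1, r1, #19 -> r1=0x03
body[1] sub  r1, r4, #43 -> r1=0x14
body[2] add  r4, r0, #39 -> r4=0xd7
body[3] mov  r7, r4 -> r7=0xd7
body[4] sub  r2, r6, r3 -> r2=0x0d
body[5] sub  r5, r5, #45 -> r5=0x57
body[6] add  r2, r1, r6 -> r2=0xe2
body[7] mov  r2, #0xa4 -> r2=0xa4
epilogue: pop r5=0x84, sp=0xda
epilogue: pop r2=0x1d, sp=0xdb
r1: caller-saved, written=True
r2: callee-saved, written=True
r3: callee-saved, written=False
r4: caller-saved, written=True

SURVIVE = r2,r3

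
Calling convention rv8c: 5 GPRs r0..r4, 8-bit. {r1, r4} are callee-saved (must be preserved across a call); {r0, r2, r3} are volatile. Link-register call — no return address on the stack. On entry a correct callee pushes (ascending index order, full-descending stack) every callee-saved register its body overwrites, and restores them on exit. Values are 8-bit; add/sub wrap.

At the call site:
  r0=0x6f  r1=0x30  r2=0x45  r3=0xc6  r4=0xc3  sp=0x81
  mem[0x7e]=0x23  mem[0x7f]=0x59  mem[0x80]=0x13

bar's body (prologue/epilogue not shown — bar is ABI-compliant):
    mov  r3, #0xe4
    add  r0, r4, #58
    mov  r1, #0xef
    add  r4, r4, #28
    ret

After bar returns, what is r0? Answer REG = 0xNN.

REG = 0xfd

prologue: push r1 -> mem[0x80]=0x30, sp=0x80
prologue: push r4 -> mem[0x7f]=0xc3, sp=0x7f
body[0] mov  r3, #0xe4 -> r3=0xe4
body[1] add  r0, r4, #58 -> r0=0xfd
body[2] mov  r1, #0xef -> r1=0xef
body[3] add  r4, r4, #28 -> r4=0xdf
epilogue: pop r4=0xc3, sp=0x80
epilogue: pop r1=0x30, sp=0x81
r0 is caller-saved -> body value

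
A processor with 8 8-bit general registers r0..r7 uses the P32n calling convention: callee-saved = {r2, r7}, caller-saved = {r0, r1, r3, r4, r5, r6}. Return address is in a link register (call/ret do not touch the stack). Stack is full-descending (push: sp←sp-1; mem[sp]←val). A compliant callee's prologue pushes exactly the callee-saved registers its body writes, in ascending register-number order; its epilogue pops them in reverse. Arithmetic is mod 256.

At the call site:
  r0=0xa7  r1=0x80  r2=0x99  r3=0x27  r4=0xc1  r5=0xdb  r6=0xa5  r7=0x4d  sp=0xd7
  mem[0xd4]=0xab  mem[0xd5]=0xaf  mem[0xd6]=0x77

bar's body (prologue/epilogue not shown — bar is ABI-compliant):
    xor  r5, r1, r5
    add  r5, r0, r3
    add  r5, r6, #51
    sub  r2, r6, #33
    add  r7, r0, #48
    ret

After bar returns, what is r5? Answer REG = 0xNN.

REG = 0xd8

prologue: push r2 → mem[0xd6]=0x99, sp=0xd6
prologue: push r7 → mem[0xd5]=0x4d, sp=0xd5
body[0] xor  r5, r1, r5 → r5=0x5b
body[1] add  r5, r0, r3 → r5=0xce
body[2] add  r5, r6, #51 → r5=0xd8
body[3] sub  r2, r6, #33 → r2=0x84
body[4] add  r7, r0, #48 → r7=0xd7
epilogue: pop r7=0x4d, sp=0xd6
epilogue: pop r2=0x99, sp=0xd7
r5 is caller-saved → body value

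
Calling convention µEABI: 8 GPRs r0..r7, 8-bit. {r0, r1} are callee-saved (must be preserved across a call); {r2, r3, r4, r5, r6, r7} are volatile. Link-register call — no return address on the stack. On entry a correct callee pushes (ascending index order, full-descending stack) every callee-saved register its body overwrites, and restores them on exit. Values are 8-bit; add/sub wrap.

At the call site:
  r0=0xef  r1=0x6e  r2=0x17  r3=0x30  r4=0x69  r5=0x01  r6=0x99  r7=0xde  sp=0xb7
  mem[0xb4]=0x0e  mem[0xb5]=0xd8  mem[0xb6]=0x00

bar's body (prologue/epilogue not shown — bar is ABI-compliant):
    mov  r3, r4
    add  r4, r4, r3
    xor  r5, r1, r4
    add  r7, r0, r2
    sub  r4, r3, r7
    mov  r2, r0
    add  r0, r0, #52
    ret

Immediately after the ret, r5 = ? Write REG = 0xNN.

prologue: push r0 → mem[0xb6]=0xef, sp=0xb6
body[0] mov  r3, r4 → r3=0x69
body[1] add  r4, r4, r3 → r4=0xd2
body[2] xor  r5, r1, r4 → r5=0xbc
body[3] add  r7, r0, r2 → r7=0x06
body[4] sub  r4, r3, r7 → r4=0x63
body[5] mov  r2, r0 → r2=0xef
body[6] add  r0, r0, #52 → r0=0x23
epilogue: pop r0=0xef, sp=0xb7
r5 is caller-saved → body value

REG = 0xbc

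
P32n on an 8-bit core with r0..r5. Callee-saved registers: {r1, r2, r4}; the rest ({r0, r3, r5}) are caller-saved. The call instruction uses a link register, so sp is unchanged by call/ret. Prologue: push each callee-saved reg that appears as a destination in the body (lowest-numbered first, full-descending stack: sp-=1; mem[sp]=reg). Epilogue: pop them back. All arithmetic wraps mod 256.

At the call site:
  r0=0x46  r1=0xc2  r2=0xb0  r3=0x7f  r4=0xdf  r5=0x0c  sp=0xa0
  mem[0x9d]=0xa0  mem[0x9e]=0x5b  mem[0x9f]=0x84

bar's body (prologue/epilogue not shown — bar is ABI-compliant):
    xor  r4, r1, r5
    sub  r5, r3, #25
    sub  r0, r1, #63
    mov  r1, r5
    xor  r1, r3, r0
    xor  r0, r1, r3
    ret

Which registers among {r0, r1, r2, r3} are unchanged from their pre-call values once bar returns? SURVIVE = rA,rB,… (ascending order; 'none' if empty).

prologue: push r1 → mem[0x9f]=0xc2, sp=0x9f
prologue: push r4 → mem[0x9e]=0xdf, sp=0x9e
body[0] xor  r4, r1, r5 → r4=0xce
body[1] sub  r5, r3, #25 → r5=0x66
body[2] sub  r0, r1, #63 → r0=0x83
body[3] mov  r1, r5 → r1=0x66
body[4] xor  r1, r3, r0 → r1=0xfc
body[5] xor  r0, r1, r3 → r0=0x83
epilogue: pop r4=0xdf, sp=0x9f
epilogue: pop r1=0xc2, sp=0xa0
r0: caller-saved, written=True
r1: callee-saved, written=True
r2: callee-saved, written=False
r3: caller-saved, written=False

SURVIVE = r1,r2,r3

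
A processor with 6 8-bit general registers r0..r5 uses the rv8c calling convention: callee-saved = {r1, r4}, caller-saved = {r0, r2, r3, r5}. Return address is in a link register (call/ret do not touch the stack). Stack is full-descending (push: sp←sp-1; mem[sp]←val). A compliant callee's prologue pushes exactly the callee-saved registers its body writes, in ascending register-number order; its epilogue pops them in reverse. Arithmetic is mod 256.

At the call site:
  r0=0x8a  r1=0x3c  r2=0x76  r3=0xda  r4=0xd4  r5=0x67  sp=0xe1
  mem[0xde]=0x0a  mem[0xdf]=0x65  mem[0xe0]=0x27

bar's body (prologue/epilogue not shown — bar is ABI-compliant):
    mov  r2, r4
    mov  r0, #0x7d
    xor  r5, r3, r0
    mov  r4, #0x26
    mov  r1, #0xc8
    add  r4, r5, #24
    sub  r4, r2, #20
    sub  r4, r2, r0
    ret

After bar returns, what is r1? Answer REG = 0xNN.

prologue: push r1 -> mem[0xe0]=0x3c, sp=0xe0
prologue: push r4 -> mem[0xdf]=0xd4, sp=0xdf
body[0] mov  r2, r4 -> r2=0xd4
body[1] mov  r0, #0x7d -> r0=0x7d
body[2] xor  r5, r3, r0 -> r5=0xa7
body[3] mov  r4, #0x26 -> r4=0x26
body[4] mov  r1, #0xc8 -> r1=0xc8
body[5] add  r4, r5, #24 -> r4=0xbf
body[6] sub  r4, r2, #20 -> r4=0xc0
body[7] sub  r4, r2, r0 -> r4=0x57
epilogue: pop r4=0xd4, sp=0xe0
epilogue: pop r1=0x3c, sp=0xe1
r1 is callee-saved -> restored

REG = 0x3c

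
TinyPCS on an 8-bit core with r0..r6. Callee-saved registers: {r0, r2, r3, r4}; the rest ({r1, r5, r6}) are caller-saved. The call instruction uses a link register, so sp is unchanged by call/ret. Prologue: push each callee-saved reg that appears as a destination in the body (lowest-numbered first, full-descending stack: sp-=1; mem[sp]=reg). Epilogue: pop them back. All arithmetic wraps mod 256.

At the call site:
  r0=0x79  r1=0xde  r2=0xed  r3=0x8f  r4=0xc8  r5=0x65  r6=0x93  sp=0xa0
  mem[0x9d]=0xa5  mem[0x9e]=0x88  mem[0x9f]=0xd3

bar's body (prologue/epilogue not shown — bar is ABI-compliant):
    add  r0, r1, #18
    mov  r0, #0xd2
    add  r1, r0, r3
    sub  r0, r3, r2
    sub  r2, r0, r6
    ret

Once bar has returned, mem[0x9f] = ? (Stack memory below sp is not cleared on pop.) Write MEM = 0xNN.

MEM = 0x79

prologue: push r0 → mem[0x9f]=0x79, sp=0x9f
prologue: push r2 → mem[0x9e]=0xed, sp=0x9e
body[0] add  r0, r1, #18 → r0=0xf0
body[1] mov  r0, #0xd2 → r0=0xd2
body[2] add  r1, r0, r3 → r1=0x61
body[3] sub  r0, r3, r2 → r0=0xa2
body[4] sub  r2, r0, r6 → r2=0x0f
epilogue: pop r2=0xed, sp=0x9f
epilogue: pop r0=0x79, sp=0xa0
prologue pushed ['r0', 'r2'] at ['0x9f', '0x9e']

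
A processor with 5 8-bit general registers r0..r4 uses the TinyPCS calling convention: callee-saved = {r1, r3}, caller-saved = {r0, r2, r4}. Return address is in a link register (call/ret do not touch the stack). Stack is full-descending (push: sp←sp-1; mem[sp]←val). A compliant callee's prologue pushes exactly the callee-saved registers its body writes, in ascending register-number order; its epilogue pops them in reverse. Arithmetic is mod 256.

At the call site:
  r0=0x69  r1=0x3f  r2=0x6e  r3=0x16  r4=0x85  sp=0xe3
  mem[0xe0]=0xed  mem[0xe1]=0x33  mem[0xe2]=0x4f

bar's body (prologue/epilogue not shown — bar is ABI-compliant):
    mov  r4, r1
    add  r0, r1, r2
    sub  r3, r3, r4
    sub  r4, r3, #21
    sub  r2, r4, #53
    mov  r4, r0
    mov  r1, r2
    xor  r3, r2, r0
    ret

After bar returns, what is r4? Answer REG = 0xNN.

REG = 0xad

prologue: push r1 -> mem[0xe2]=0x3f, sp=0xe2
prologue: push r3 -> mem[0xe1]=0x16, sp=0xe1
body[0] mov  r4, r1 -> r4=0x3f
body[1] add  r0, r1, r2 -> r0=0xad
body[2] sub  r3, r3, r4 -> r3=0xd7
body[3] sub  r4, r3, #21 -> r4=0xc2
body[4] sub  r2, r4, #53 -> r2=0x8d
body[5] mov  r4, r0 -> r4=0xad
body[6] mov  r1, r2 -> r1=0x8d
body[7] xor  r3, r2, r0 -> r3=0x20
epilogue: pop r3=0x16, sp=0xe2
epilogue: pop r1=0x3f, sp=0xe3
r4 is caller-saved -> body value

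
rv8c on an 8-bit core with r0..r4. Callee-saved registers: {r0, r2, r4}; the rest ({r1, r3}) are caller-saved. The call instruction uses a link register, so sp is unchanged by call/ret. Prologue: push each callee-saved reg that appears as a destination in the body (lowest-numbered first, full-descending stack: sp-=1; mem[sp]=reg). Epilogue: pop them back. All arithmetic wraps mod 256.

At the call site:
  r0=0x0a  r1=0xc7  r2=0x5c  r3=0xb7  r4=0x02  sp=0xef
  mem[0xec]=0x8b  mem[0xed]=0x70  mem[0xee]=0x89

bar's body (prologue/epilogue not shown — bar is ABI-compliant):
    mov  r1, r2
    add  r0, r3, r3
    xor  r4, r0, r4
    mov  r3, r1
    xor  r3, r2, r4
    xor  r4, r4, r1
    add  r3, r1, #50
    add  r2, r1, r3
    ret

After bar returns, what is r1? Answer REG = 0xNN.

prologue: push r0 → mem[0xee]=0x0a, sp=0xee
prologue: push r2 → mem[0xed]=0x5c, sp=0xed
prologue: push r4 → mem[0xec]=0x02, sp=0xec
body[0] mov  r1, r2 → r1=0x5c
body[1] add  r0, r3, r3 → r0=0x6e
body[2] xor  r4, r0, r4 → r4=0x6c
body[3] mov  r3, r1 → r3=0x5c
body[4] xor  r3, r2, r4 → r3=0x30
body[5] xor  r4, r4, r1 → r4=0x30
body[6] add  r3, r1, #50 → r3=0x8e
body[7] add  r2, r1, r3 → r2=0xea
epilogue: pop r4=0x02, sp=0xed
epilogue: pop r2=0x5c, sp=0xee
epilogue: pop r0=0x0a, sp=0xef
r1 is caller-saved → body value

REG = 0x5c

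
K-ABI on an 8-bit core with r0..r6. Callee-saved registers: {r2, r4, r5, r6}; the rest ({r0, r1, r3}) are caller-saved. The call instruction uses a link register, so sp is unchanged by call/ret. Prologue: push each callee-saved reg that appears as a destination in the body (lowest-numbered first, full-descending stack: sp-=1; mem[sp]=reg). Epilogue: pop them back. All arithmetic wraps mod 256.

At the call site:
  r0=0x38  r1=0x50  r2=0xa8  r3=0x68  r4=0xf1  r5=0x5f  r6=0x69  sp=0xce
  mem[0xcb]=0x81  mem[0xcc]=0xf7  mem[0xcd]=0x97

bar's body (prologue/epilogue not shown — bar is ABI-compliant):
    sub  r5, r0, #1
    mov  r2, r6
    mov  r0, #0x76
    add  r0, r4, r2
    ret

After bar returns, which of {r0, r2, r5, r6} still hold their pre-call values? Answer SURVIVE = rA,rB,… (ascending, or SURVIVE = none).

SURVIVE = r2,r5,r6

prologue: push r2 -> mem[0xcd]=0xa8, sp=0xcd
prologue: push r5 -> mem[0xcc]=0x5f, sp=0xcc
body[0] sub  r5, r0, #1 -> r5=0x37
body[1] mov  r2, r6 -> r2=0x69
body[2] mov  r0, #0x76 -> r0=0x76
body[3] add  r0, r4, r2 -> r0=0x5a
epilogue: pop r5=0x5f, sp=0xcd
epilogue: pop r2=0xa8, sp=0xce
r0: caller-saved, written=True
r2: callee-saved, written=True
r5: callee-saved, written=True
r6: callee-saved, written=False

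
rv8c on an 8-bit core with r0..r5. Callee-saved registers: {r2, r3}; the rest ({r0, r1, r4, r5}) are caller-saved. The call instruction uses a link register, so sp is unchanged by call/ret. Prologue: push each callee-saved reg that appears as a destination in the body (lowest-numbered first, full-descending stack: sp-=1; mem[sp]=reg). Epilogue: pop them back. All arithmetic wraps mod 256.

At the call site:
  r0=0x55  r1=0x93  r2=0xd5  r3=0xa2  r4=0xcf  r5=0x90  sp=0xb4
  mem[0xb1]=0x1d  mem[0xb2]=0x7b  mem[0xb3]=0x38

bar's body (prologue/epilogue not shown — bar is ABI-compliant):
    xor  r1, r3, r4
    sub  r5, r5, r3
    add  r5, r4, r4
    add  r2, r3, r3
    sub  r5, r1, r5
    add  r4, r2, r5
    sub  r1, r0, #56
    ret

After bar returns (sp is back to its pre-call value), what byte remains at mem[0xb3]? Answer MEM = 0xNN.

prologue: push r2 -> mem[0xb3]=0xd5, sp=0xb3
body[0] xor  r1, r3, r4 -> r1=0x6d
body[1] sub  r5, r5, r3 -> r5=0xee
body[2] add  r5, r4, r4 -> r5=0x9e
body[3] add  r2, r3, r3 -> r2=0x44
body[4] sub  r5, r1, r5 -> r5=0xcf
body[5] add  r4, r2, r5 -> r4=0x13
body[6] sub  r1, r0, #56 -> r1=0x1d
epilogue: pop r2=0xd5, sp=0xb4
prologue pushed ['r2'] at ['0xb3']

MEM = 0xd5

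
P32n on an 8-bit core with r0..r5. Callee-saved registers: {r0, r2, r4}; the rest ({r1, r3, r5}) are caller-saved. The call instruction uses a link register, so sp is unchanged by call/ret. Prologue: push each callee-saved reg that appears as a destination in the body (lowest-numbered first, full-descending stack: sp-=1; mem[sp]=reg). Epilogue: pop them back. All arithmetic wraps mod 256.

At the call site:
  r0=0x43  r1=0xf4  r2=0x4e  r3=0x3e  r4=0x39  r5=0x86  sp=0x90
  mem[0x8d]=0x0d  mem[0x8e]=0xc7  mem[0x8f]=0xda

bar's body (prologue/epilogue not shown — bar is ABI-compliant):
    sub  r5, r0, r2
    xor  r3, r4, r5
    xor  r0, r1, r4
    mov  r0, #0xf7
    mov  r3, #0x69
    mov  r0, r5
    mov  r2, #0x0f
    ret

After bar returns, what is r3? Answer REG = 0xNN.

prologue: push r0 → mem[0x8f]=0x43, sp=0x8f
prologue: push r2 → mem[0x8e]=0x4e, sp=0x8e
body[0] sub  r5, r0, r2 → r5=0xf5
body[1] xor  r3, r4, r5 → r3=0xcc
body[2] xor  r0, r1, r4 → r0=0xcd
body[3] mov  r0, #0xf7 → r0=0xf7
body[4] mov  r3, #0x69 → r3=0x69
body[5] mov  r0, r5 → r0=0xf5
body[6] mov  r2, #0x0f → r2=0x0f
epilogue: pop r2=0x4e, sp=0x8f
epilogue: pop r0=0x43, sp=0x90
r3 is caller-saved → body value

REG = 0x69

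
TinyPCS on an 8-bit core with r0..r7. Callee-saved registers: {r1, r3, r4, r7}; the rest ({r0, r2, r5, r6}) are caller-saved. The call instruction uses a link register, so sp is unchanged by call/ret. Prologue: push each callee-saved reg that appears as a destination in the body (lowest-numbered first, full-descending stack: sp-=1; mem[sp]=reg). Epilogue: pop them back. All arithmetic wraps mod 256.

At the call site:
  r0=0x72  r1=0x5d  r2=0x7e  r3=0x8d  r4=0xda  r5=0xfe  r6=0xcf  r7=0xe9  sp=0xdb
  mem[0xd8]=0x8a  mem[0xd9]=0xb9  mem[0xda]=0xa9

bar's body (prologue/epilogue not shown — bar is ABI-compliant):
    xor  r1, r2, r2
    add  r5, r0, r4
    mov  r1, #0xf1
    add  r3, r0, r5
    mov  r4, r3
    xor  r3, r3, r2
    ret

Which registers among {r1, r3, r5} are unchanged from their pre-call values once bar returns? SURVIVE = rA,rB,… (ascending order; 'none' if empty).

SURVIVE = r1,r3

prologue: push r1 → mem[0xda]=0x5d, sp=0xda
prologue: push r3 → mem[0xd9]=0x8d, sp=0xd9
prologue: push r4 → mem[0xd8]=0xda, sp=0xd8
body[0] xor  r1, r2, r2 → r1=0x00
body[1] add  r5, r0, r4 → r5=0x4c
body[2] mov  r1, #0xf1 → r1=0xf1
body[3] add  r3, r0, r5 → r3=0xbe
body[4] mov  r4, r3 → r4=0xbe
body[5] xor  r3, r3, r2 → r3=0xc0
epilogue: pop r4=0xda, sp=0xd9
epilogue: pop r3=0x8d, sp=0xda
epilogue: pop r1=0x5d, sp=0xdb
r1: callee-saved, written=True
r3: callee-saved, written=True
r5: caller-saved, written=True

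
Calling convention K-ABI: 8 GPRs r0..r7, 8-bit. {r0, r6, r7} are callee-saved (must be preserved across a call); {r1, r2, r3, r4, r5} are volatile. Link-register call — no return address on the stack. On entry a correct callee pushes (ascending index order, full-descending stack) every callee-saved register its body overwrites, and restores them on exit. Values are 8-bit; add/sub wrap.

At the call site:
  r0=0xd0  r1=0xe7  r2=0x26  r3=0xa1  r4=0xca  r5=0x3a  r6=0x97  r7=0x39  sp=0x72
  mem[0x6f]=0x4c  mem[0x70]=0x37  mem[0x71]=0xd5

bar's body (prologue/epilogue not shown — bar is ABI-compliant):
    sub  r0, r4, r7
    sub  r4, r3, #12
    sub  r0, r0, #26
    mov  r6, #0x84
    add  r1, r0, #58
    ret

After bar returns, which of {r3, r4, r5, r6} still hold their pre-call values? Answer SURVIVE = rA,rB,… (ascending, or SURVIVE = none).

prologue: push r0 -> mem[0x71]=0xd0, sp=0x71
prologue: push r6 -> mem[0x70]=0x97, sp=0x70
body[0] sub  r0, r4, r7 -> r0=0x91
body[1] sub  r4, r3, #12 -> r4=0x95
body[2] sub  r0, r0, #26 -> r0=0x77
body[3] mov  r6, #0x84 -> r6=0x84
body[4] add  r1, r0, #58 -> r1=0xb1
epilogue: pop r6=0x97, sp=0x71
epilogue: pop r0=0xd0, sp=0x72
r3: caller-saved, written=False
r4: caller-saved, written=True
r5: caller-saved, written=False
r6: callee-saved, written=True

SURVIVE = r3,r5,r6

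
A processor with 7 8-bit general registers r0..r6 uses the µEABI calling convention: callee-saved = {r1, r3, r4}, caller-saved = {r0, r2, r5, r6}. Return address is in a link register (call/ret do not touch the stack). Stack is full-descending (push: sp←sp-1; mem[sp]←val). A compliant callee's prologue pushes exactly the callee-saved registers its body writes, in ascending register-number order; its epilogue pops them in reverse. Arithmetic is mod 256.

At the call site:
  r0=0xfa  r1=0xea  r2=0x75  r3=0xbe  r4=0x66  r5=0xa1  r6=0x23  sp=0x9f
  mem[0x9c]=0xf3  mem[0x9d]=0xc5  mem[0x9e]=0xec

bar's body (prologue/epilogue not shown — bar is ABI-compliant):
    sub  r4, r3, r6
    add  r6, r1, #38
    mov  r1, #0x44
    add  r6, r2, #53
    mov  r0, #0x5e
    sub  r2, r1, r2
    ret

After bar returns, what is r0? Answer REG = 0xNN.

prologue: push r1 -> mem[0x9e]=0xea, sp=0x9e
prologue: push r4 -> mem[0x9d]=0x66, sp=0x9d
body[0] sub  r4, r3, r6 -> r4=0x9b
body[1] add  r6, r1, #38 -> r6=0x10
body[2] mov  r1, #0x44 -> r1=0x44
body[3] add  r6, r2, #53 -> r6=0xaa
body[4] mov  r0, #0x5e -> r0=0x5e
body[5] sub  r2, r1, r2 -> r2=0xcf
epilogue: pop r4=0x66, sp=0x9e
epilogue: pop r1=0xea, sp=0x9f
r0 is caller-saved -> body value

REG = 0x5e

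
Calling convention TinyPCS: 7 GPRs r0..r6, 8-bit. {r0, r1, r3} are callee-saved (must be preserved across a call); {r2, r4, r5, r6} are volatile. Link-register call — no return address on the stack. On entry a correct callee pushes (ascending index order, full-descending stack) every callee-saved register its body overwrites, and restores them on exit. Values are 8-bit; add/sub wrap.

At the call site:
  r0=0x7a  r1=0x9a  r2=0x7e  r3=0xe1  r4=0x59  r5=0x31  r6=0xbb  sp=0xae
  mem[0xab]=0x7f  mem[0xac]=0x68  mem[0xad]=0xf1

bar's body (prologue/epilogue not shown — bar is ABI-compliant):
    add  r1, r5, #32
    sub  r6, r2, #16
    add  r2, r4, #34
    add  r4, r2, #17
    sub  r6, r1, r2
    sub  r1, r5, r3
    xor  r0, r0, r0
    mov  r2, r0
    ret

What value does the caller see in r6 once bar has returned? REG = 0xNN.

REG = 0xd6

prologue: push r0 -> mem[0xad]=0x7a, sp=0xad
prologue: push r1 -> mem[0xac]=0x9a, sp=0xac
body[0] add  r1, r5, #32 -> r1=0x51
body[1] sub  r6, r2, #16 -> r6=0x6e
body[2] add  r2, r4, #34 -> r2=0x7b
body[3] add  r4, r2, #17 -> r4=0x8c
body[4] sub  r6, r1, r2 -> r6=0xd6
body[5] sub  r1, r5, r3 -> r1=0x50
body[6] xor  r0, r0, r0 -> r0=0x00
body[7] mov  r2, r0 -> r2=0x00
epilogue: pop r1=0x9a, sp=0xad
epilogue: pop r0=0x7a, sp=0xae
r6 is caller-saved -> body value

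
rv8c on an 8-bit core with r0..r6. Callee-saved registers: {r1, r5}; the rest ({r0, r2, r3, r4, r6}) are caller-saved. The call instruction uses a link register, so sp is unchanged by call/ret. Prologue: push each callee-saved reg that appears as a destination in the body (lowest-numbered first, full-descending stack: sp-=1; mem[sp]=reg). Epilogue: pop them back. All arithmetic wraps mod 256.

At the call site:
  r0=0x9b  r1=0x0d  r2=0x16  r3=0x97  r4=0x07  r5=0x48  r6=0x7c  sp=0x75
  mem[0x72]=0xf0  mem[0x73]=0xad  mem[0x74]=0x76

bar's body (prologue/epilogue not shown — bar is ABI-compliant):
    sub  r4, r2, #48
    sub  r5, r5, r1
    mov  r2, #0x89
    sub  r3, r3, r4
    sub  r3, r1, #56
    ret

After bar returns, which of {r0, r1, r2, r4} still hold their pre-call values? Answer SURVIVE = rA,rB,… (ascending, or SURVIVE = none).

prologue: push r5 → mem[0x74]=0x48, sp=0x74
body[0] sub  r4, r2, #48 → r4=0xe6
body[1] sub  r5, r5, r1 → r5=0x3b
body[2] mov  r2, #0x89 → r2=0x89
body[3] sub  r3, r3, r4 → r3=0xb1
body[4] sub  r3, r1, #56 → r3=0xd5
epilogue: pop r5=0x48, sp=0x75
r0: caller-saved, written=False
r1: callee-saved, written=False
r2: caller-saved, written=True
r4: caller-saved, written=True

SURVIVE = r0,r1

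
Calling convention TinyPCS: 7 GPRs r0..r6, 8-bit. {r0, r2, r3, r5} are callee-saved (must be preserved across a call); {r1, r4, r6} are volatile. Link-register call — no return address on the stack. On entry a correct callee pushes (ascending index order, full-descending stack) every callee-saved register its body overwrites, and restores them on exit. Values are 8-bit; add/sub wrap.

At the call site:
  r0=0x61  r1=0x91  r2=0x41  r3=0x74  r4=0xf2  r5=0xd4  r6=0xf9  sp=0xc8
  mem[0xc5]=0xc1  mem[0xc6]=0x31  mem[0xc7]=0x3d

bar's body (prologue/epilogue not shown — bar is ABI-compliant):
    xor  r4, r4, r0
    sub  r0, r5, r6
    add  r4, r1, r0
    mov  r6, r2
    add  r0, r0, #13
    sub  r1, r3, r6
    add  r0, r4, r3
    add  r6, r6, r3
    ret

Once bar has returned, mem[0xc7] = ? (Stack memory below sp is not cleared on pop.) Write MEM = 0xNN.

prologue: push r0 → mem[0xc7]=0x61, sp=0xc7
body[0] xor  r4, r4, r0 → r4=0x93
body[1] sub  r0, r5, r6 → r0=0xdb
body[2] add  r4, r1, r0 → r4=0x6c
body[3] mov  r6, r2 → r6=0x41
body[4] add  r0, r0, #13 → r0=0xe8
body[5] sub  r1, r3, r6 → r1=0x33
body[6] add  r0, r4, r3 → r0=0xe0
body[7] add  r6, r6, r3 → r6=0xb5
epilogue: pop r0=0x61, sp=0xc8
prologue pushed ['r0'] at ['0xc7']

MEM = 0x61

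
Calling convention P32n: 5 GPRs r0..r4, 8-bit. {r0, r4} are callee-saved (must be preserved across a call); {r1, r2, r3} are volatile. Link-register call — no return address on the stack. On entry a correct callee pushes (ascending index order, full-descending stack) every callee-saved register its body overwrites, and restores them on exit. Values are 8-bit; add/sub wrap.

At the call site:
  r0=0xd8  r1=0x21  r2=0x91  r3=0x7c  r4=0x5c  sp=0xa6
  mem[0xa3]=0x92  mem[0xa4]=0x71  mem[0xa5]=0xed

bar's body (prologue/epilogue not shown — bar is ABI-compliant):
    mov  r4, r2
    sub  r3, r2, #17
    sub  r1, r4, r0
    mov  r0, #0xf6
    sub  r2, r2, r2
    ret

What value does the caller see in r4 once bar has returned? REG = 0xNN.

prologue: push r0 → mem[0xa5]=0xd8, sp=0xa5
prologue: push r4 → mem[0xa4]=0x5c, sp=0xa4
body[0] mov  r4, r2 → r4=0x91
body[1] sub  r3, r2, #17 → r3=0x80
body[2] sub  r1, r4, r0 → r1=0xb9
body[3] mov  r0, #0xf6 → r0=0xf6
body[4] sub  r2, r2, r2 → r2=0x00
epilogue: pop r4=0x5c, sp=0xa5
epilogue: pop r0=0xd8, sp=0xa6
r4 is callee-saved → restored

REG = 0x5c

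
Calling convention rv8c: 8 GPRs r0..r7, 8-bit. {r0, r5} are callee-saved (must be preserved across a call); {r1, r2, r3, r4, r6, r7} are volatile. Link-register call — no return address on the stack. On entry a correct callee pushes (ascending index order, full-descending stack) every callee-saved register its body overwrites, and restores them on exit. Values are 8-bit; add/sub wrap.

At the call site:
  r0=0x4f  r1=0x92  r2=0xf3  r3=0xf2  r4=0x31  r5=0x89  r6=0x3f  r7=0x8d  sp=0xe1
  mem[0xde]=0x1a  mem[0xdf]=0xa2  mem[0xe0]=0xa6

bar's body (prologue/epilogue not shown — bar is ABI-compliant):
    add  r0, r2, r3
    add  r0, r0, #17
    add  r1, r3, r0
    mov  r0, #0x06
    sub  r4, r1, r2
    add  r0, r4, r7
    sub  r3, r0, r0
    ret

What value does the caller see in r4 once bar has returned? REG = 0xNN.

prologue: push r0 → mem[0xe0]=0x4f, sp=0xe0
body[0] add  r0, r2, r3 → r0=0xe5
body[1] add  r0, r0, #17 → r0=0xf6
body[2] add  r1, r3, r0 → r1=0xe8
body[3] mov  r0, #0x06 → r0=0x06
body[4] sub  r4, r1, r2 → r4=0xf5
body[5] add  r0, r4, r7 → r0=0x82
body[6] sub  r3, r0, r0 → r3=0x00
epilogue: pop r0=0x4f, sp=0xe1
r4 is caller-saved → body value

REG = 0xf5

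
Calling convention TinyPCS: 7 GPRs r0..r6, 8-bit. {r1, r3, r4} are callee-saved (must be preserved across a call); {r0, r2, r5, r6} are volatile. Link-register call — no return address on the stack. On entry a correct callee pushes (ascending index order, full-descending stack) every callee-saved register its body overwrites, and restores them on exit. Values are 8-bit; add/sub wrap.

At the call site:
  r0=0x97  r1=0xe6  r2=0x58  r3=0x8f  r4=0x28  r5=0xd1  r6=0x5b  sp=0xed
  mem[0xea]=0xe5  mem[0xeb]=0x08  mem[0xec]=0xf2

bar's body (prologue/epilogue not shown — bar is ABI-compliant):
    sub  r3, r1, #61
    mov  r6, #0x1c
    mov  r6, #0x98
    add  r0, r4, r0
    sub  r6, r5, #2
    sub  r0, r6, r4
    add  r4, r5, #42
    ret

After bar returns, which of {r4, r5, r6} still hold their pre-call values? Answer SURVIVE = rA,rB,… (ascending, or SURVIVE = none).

prologue: push r3 -> mem[0xec]=0x8f, sp=0xec
prologue: push r4 -> mem[0xeb]=0x28, sp=0xeb
body[0] sub  r3, r1, #61 -> r3=0xa9
body[1] mov  r6, #0x1c -> r6=0x1c
body[2] mov  r6, #0x98 -> r6=0x98
body[3] add  r0, r4, r0 -> r0=0xbf
body[4] sub  r6, r5, #2 -> r6=0xcf
body[5] sub  r0, r6, r4 -> r0=0xa7
body[6] add  r4, r5, #42 -> r4=0xfb
epilogue: pop r4=0x28, sp=0xec
epilogue: pop r3=0x8f, sp=0xed
r4: callee-saved, written=True
r5: caller-saved, written=False
r6: caller-saved, written=True

SURVIVE = r4,r5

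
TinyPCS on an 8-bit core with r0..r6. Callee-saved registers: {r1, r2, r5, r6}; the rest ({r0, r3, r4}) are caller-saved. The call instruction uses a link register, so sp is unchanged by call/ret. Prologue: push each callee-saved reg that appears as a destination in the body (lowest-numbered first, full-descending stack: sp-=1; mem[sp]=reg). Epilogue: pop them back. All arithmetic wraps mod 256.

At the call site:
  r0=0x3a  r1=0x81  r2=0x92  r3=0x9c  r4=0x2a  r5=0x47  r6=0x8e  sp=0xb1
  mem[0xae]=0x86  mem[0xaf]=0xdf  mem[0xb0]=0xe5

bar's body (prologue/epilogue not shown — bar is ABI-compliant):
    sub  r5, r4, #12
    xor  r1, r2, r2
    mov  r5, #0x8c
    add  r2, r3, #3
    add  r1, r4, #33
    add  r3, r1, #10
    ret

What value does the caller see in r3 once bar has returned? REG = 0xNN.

prologue: push r1 -> mem[0xb0]=0x81, sp=0xb0
prologue: push r2 -> mem[0xaf]=0x92, sp=0xaf
prologue: push r5 -> mem[0xae]=0x47, sp=0xae
body[0] sub  r5, r4, #12 -> r5=0x1e
body[1] xor  r1, r2, r2 -> r1=0x00
body[2] mov  r5, #0x8c -> r5=0x8c
body[3] add  r2, r3, #3 -> r2=0x9f
body[4] add  r1, r4, #33 -> r1=0x4b
body[5] add  r3, r1, #10 -> r3=0x55
epilogue: pop r5=0x47, sp=0xaf
epilogue: pop r2=0x92, sp=0xb0
epilogue: pop r1=0x81, sp=0xb1
r3 is caller-saved -> body value

REG = 0x55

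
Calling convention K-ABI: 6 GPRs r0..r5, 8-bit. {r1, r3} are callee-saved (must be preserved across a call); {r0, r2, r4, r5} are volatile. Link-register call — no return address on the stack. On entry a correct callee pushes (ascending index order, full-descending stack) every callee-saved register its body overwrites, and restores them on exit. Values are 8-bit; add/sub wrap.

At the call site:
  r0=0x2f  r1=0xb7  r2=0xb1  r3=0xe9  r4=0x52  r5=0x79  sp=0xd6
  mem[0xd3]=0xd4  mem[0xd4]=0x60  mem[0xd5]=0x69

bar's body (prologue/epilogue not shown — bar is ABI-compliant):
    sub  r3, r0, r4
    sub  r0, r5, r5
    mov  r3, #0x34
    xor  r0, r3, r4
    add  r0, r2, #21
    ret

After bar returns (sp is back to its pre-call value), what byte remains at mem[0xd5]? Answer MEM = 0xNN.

prologue: push r3 → mem[0xd5]=0xe9, sp=0xd5
body[0] sub  r3, r0, r4 → r3=0xdd
body[1] sub  r0, r5, r5 → r0=0x00
body[2] mov  r3, #0x34 → r3=0x34
body[3] xor  r0, r3, r4 → r0=0x66
body[4] add  r0, r2, #21 → r0=0xc6
epilogue: pop r3=0xe9, sp=0xd6
prologue pushed ['r3'] at ['0xd5']

MEM = 0xe9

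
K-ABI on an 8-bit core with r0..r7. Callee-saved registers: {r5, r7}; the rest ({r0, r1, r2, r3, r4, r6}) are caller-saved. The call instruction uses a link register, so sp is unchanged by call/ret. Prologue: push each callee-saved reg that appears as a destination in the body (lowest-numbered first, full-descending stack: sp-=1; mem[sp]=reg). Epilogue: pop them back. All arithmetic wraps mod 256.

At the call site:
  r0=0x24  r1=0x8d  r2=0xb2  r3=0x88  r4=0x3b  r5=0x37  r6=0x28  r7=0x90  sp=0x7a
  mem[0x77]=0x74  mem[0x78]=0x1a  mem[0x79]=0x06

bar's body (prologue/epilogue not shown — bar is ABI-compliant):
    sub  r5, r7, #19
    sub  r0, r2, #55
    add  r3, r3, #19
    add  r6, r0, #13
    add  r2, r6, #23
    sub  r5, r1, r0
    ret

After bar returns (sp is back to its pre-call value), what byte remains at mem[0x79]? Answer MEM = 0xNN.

MEM = 0x37

prologue: push r5 -> mem[0x79]=0x37, sp=0x79
body[0] sub  r5, r7, #19 -> r5=0x7d
body[1] sub  r0, r2, #55 -> r0=0x7b
body[2] add  r3, r3, #19 -> r3=0x9b
body[3] add  r6, r0, #13 -> r6=0x88
body[4] add  r2, r6, #23 -> r2=0x9f
body[5] sub  r5, r1, r0 -> r5=0x12
epilogue: pop r5=0x37, sp=0x7a
prologue pushed ['r5'] at ['0x79']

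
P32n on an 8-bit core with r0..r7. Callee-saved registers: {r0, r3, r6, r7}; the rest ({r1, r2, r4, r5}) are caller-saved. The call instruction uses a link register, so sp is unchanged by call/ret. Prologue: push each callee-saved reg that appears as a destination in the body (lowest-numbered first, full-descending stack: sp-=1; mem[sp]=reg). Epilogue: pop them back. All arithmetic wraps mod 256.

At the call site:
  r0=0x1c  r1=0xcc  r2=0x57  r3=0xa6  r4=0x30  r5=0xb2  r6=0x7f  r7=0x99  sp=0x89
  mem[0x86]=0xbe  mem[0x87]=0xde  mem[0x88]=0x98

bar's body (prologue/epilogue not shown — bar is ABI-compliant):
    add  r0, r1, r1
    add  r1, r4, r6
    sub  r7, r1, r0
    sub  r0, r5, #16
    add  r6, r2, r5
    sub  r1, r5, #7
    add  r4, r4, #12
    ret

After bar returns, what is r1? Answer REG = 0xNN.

prologue: push r0 -> mem[0x88]=0x1c, sp=0x88
prologue: push r6 -> mem[0x87]=0x7f, sp=0x87
prologue: push r7 -> mem[0x86]=0x99, sp=0x86
body[0] add  r0, r1, r1 -> r0=0x98
body[1] add  r1, r4, r6 -> r1=0xaf
body[2] sub  r7, r1, r0 -> r7=0x17
body[3] sub  r0, r5, #16 -> r0=0xa2
body[4] add  r6, r2, r5 -> r6=0x09
body[5] sub  r1, r5, #7 -> r1=0xab
body[6] add  r4, r4, #12 -> r4=0x3c
epilogue: pop r7=0x99, sp=0x87
epilogue: pop r6=0x7f, sp=0x88
epilogue: pop r0=0x1c, sp=0x89
r1 is caller-saved -> body value

REG = 0xab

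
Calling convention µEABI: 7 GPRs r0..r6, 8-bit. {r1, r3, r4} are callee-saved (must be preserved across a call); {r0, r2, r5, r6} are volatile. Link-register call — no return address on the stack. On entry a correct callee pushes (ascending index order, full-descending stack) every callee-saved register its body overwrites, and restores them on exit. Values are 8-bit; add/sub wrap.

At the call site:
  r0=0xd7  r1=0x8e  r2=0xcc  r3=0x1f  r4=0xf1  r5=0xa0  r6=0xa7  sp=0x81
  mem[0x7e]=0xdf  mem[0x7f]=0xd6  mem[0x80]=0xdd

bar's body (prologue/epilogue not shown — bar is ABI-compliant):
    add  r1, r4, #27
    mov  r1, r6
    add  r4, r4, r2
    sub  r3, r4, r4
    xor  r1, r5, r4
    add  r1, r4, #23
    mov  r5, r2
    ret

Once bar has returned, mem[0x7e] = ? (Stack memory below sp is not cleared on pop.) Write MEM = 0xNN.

prologue: push r1 → mem[0x80]=0x8e, sp=0x80
prologue: push r3 → mem[0x7f]=0x1f, sp=0x7f
prologue: push r4 → mem[0x7e]=0xf1, sp=0x7e
body[0] add  r1, r4, #27 → r1=0x0c
body[1] mov  r1, r6 → r1=0xa7
body[2] add  r4, r4, r2 → r4=0xbd
body[3] sub  r3, r4, r4 → r3=0x00
body[4] xor  r1, r5, r4 → r1=0x1d
body[5] add  r1, r4, #23 → r1=0xd4
body[6] mov  r5, r2 → r5=0xcc
epilogue: pop r4=0xf1, sp=0x7f
epilogue: pop r3=0x1f, sp=0x80
epilogue: pop r1=0x8e, sp=0x81
prologue pushed ['r1', 'r3', 'r4'] at ['0x80', '0x7f', '0x7e']

MEM = 0xf1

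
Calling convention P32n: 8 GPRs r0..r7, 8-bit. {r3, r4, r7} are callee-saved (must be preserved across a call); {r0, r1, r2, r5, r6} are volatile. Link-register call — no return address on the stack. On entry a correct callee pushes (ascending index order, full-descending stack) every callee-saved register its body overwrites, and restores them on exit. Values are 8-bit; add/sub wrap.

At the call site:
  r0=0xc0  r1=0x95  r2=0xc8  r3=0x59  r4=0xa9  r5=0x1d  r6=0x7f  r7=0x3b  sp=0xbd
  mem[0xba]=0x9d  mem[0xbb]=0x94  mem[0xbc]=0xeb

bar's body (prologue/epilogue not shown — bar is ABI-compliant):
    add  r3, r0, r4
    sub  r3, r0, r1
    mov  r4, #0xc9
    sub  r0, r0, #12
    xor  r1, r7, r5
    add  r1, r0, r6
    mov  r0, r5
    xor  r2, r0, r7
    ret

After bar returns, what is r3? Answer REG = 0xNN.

REG = 0x59

prologue: push r3 -> mem[0xbc]=0x59, sp=0xbc
prologue: push r4 -> mem[0xbb]=0xa9, sp=0xbb
body[0] add  r3, r0, r4 -> r3=0x69
body[1] sub  r3, r0, r1 -> r3=0x2b
body[2] mov  r4, #0xc9 -> r4=0xc9
body[3] sub  r0, r0, #12 -> r0=0xb4
body[4] xor  r1, r7, r5 -> r1=0x26
body[5] add  r1, r0, r6 -> r1=0x33
body[6] mov  r0, r5 -> r0=0x1d
body[7] xor  r2, r0, r7 -> r2=0x26
epilogue: pop r4=0xa9, sp=0xbc
epilogue: pop r3=0x59, sp=0xbd
r3 is callee-saved -> restored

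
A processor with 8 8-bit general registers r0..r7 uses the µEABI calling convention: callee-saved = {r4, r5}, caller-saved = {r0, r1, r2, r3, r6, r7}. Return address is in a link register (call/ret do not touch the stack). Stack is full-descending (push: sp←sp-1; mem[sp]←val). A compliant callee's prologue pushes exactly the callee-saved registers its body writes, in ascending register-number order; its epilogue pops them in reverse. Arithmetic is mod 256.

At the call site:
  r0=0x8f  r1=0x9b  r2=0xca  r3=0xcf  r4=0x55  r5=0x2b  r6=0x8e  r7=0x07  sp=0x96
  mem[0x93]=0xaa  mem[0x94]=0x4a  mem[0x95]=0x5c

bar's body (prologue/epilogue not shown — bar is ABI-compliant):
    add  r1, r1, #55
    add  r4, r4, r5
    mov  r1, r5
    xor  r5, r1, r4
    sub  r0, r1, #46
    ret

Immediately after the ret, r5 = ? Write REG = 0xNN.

prologue: push r4 → mem[0x95]=0x55, sp=0x95
prologue: push r5 → mem[0x94]=0x2b, sp=0x94
body[0] add  r1, r1, #55 → r1=0xd2
body[1] add  r4, r4, r5 → r4=0x80
body[2] mov  r1, r5 → r1=0x2b
body[3] xor  r5, r1, r4 → r5=0xab
body[4] sub  r0, r1, #46 → r0=0xfd
epilogue: pop r5=0x2b, sp=0x95
epilogue: pop r4=0x55, sp=0x96
r5 is callee-saved → restored

REG = 0x2b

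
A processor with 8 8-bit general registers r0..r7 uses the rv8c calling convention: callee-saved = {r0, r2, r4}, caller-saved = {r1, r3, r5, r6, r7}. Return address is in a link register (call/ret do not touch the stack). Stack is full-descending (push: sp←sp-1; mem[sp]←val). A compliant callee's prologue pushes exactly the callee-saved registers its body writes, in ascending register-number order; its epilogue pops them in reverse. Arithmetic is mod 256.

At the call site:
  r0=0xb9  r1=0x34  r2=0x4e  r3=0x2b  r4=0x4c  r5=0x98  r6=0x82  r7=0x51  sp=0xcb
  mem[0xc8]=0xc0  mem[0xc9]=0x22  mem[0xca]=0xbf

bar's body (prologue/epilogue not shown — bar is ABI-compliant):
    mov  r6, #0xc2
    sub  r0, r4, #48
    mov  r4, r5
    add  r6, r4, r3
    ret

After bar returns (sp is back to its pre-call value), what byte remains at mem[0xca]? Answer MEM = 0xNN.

prologue: push r0 -> mem[0xca]=0xb9, sp=0xca
prologue: push r4 -> mem[0xc9]=0x4c, sp=0xc9
body[0] mov  r6, #0xc2 -> r6=0xc2
body[1] sub  r0, r4, #48 -> r0=0x1c
body[2] mov  r4, r5 -> r4=0x98
body[3] add  r6, r4, r3 -> r6=0xc3
epilogue: pop r4=0x4c, sp=0xca
epilogue: pop r0=0xb9, sp=0xcb
prologue pushed ['r0', 'r4'] at ['0xca', '0xc9']

MEM = 0xb9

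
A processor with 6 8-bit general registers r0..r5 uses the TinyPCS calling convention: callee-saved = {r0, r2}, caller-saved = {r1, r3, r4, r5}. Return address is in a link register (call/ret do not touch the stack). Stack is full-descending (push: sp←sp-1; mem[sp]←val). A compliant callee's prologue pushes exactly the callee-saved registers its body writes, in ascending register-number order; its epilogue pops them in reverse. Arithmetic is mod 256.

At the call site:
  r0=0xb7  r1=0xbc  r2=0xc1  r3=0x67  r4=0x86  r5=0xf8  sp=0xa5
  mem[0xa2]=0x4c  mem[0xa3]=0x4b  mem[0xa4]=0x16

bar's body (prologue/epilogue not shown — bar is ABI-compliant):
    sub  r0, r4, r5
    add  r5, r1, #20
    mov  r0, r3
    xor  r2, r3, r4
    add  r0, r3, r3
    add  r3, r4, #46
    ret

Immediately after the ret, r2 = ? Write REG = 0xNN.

prologue: push r0 → mem[0xa4]=0xb7, sp=0xa4
prologue: push r2 → mem[0xa3]=0xc1, sp=0xa3
body[0] sub  r0, r4, r5 → r0=0x8e
body[1] add  r5, r1, #20 → r5=0xd0
body[2] mov  r0, r3 → r0=0x67
body[3] xor  r2, r3, r4 → r2=0xe1
body[4] add  r0, r3, r3 → r0=0xce
body[5] add  r3, r4, #46 → r3=0xb4
epilogue: pop r2=0xc1, sp=0xa4
epilogue: pop r0=0xb7, sp=0xa5
r2 is callee-saved → restored

REG = 0xc1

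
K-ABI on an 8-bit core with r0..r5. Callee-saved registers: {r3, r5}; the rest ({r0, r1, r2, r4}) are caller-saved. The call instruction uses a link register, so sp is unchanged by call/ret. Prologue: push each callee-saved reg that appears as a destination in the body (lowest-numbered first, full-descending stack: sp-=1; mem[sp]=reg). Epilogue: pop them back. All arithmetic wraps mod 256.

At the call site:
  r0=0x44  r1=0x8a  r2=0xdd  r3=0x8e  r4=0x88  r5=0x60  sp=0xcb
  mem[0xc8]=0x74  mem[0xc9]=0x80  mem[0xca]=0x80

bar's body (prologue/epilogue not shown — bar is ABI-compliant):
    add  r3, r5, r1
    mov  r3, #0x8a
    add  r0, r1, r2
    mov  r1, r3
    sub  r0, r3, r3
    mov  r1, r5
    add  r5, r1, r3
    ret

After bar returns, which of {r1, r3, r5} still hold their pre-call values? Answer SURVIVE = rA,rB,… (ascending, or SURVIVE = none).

prologue: push r3 -> mem[0xca]=0x8e, sp=0xca
prologue: push r5 -> mem[0xc9]=0x60, sp=0xc9
body[0] add  r3, r5, r1 -> r3=0xea
body[1] mov  r3, #0x8a -> r3=0x8a
body[2] add  r0, r1, r2 -> r0=0x67
body[3] mov  r1, r3 -> r1=0x8a
body[4] sub  r0, r3, r3 -> r0=0x00
body[5] mov  r1, r5 -> r1=0x60
body[6] add  r5, r1, r3 -> r5=0xea
epilogue: pop r5=0x60, sp=0xca
epilogue: pop r3=0x8e, sp=0xcb
r1: caller-saved, written=True
r3: callee-saved, written=True
r5: callee-saved, written=True

SURVIVE = r3,r5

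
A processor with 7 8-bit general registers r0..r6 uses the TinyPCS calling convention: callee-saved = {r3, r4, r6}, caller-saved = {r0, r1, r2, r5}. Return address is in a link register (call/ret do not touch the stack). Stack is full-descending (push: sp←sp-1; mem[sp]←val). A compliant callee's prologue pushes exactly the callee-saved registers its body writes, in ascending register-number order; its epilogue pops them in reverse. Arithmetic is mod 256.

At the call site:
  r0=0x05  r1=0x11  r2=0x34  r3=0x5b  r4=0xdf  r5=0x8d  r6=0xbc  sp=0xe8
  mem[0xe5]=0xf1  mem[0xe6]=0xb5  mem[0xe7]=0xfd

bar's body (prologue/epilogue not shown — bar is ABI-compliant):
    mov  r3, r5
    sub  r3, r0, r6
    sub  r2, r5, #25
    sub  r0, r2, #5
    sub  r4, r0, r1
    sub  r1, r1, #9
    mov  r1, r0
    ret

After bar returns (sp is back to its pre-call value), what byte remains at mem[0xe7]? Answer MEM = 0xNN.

prologue: push r3 → mem[0xe7]=0x5b, sp=0xe7
prologue: push r4 → mem[0xe6]=0xdf, sp=0xe6
body[0] mov  r3, r5 → r3=0x8d
body[1] sub  r3, r0, r6 → r3=0x49
body[2] sub  r2, r5, #25 → r2=0x74
body[3] sub  r0, r2, #5 → r0=0x6f
body[4] sub  r4, r0, r1 → r4=0x5e
body[5] sub  r1, r1, #9 → r1=0x08
body[6] mov  r1, r0 → r1=0x6f
epilogue: pop r4=0xdf, sp=0xe7
epilogue: pop r3=0x5b, sp=0xe8
prologue pushed ['r3', 'r4'] at ['0xe7', '0xe6']

MEM = 0x5b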